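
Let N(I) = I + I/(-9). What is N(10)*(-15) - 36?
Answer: -508/3 ≈ -169.33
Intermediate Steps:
N(I) = 8*I/9 (N(I) = I + I*(-1/9) = I - I/9 = 8*I/9)
N(10)*(-15) - 36 = ((8/9)*10)*(-15) - 36 = (80/9)*(-15) - 36 = -400/3 - 36 = -508/3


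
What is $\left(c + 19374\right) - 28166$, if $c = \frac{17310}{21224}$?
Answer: $- \frac{93292049}{10612} \approx -8791.2$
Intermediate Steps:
$c = \frac{8655}{10612}$ ($c = 17310 \cdot \frac{1}{21224} = \frac{8655}{10612} \approx 0.81559$)
$\left(c + 19374\right) - 28166 = \left(\frac{8655}{10612} + 19374\right) - 28166 = \frac{205605543}{10612} - 28166 = - \frac{93292049}{10612}$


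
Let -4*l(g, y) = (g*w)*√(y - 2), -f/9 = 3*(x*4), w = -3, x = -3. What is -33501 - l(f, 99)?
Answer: -33501 - 243*√97 ≈ -35894.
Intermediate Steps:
f = 324 (f = -27*(-3*4) = -27*(-12) = -9*(-36) = 324)
l(g, y) = 3*g*√(-2 + y)/4 (l(g, y) = -g*(-3)*√(y - 2)/4 = -(-3*g)*√(-2 + y)/4 = -(-3)*g*√(-2 + y)/4 = 3*g*√(-2 + y)/4)
-33501 - l(f, 99) = -33501 - 3*324*√(-2 + 99)/4 = -33501 - 3*324*√97/4 = -33501 - 243*√97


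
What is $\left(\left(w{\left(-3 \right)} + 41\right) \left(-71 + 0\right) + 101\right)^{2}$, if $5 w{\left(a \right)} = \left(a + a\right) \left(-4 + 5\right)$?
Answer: $\frac{185613376}{25} \approx 7.4245 \cdot 10^{6}$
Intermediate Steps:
$w{\left(a \right)} = \frac{2 a}{5}$ ($w{\left(a \right)} = \frac{\left(a + a\right) \left(-4 + 5\right)}{5} = \frac{2 a 1}{5} = \frac{2 a}{5}$)
$\left(\left(w{\left(-3 \right)} + 41\right) \left(-71 + 0\right) + 101\right)^{2} = \left(\left(\frac{2}{5} \left(-3\right) + 41\right) \left(-71 + 0\right) + 101\right)^{2} = \left(\left(- \frac{6}{5} + 41\right) \left(-71\right) + 101\right)^{2} = \left(\frac{199}{5} \left(-71\right) + 101\right)^{2} = \left(- \frac{14129}{5} + 101\right)^{2} = \left(- \frac{13624}{5}\right)^{2} = \frac{185613376}{25}$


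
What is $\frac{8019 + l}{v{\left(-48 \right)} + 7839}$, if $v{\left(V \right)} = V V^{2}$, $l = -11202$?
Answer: $\frac{1061}{34251} \approx 0.030977$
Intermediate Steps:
$v{\left(V \right)} = V^{3}$
$\frac{8019 + l}{v{\left(-48 \right)} + 7839} = \frac{8019 - 11202}{\left(-48\right)^{3} + 7839} = - \frac{3183}{-110592 + 7839} = - \frac{3183}{-102753} = \left(-3183\right) \left(- \frac{1}{102753}\right) = \frac{1061}{34251}$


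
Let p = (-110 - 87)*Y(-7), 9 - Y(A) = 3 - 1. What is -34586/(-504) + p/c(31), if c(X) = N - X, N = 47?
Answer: -17705/1008 ≈ -17.564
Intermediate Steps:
Y(A) = 7 (Y(A) = 9 - (3 - 1) = 9 - 1*2 = 9 - 2 = 7)
p = -1379 (p = (-110 - 87)*7 = -197*7 = -1379)
c(X) = 47 - X
-34586/(-504) + p/c(31) = -34586/(-504) - 1379/(47 - 1*31) = -34586*(-1/504) - 1379/(47 - 31) = 17293/252 - 1379/16 = -17705/1008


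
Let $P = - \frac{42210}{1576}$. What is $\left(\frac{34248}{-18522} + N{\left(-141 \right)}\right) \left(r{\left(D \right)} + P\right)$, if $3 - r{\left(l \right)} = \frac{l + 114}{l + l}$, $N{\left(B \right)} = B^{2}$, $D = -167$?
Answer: $- \frac{193344457654631}{406236852} \approx -4.7594 \cdot 10^{5}$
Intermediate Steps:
$P = - \frac{21105}{788}$ ($P = \left(-42210\right) \frac{1}{1576} = - \frac{21105}{788} \approx -26.783$)
$r{\left(l \right)} = 3 - \frac{114 + l}{2 l}$ ($r{\left(l \right)} = 3 - \frac{l + 114}{l + l} = 3 - \frac{114 + l}{2 l}$)
$\left(\frac{34248}{-18522} + N{\left(-141 \right)}\right) \left(r{\left(D \right)} + P\right) = \left(\frac{34248}{-18522} + \left(-141\right)^{2}\right) \left(\left(\frac{5}{2} - \frac{57}{-167}\right) - \frac{21105}{788}\right) = \left(34248 \left(- \frac{1}{18522}\right) + 19881\right) \left(\left(\frac{5}{2} - - \frac{57}{167}\right) - \frac{21105}{788}\right) = \left(- \frac{5708}{3087} + 19881\right) \left(\left(\frac{5}{2} + \frac{57}{167}\right) - \frac{21105}{788}\right) = \frac{61366939 \left(\frac{949}{334} - \frac{21105}{788}\right)}{3087} = \frac{61366939}{3087} \left(- \frac{3150629}{131596}\right) = - \frac{193344457654631}{406236852}$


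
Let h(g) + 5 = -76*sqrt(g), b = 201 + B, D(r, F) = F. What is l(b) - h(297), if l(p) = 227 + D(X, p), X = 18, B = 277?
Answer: 710 + 228*sqrt(33) ≈ 2019.8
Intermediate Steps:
b = 478 (b = 201 + 277 = 478)
h(g) = -5 - 76*sqrt(g)
l(p) = 227 + p
l(b) - h(297) = (227 + 478) - (-5 - 228*sqrt(33)) = 705 - (-5 - 228*sqrt(33)) = 705 + (5 + 228*sqrt(33)) = 710 + 228*sqrt(33)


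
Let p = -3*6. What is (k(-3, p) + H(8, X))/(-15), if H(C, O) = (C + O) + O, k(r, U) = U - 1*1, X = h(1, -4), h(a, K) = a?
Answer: ⅗ ≈ 0.60000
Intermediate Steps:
X = 1
p = -18
k(r, U) = -1 + U (k(r, U) = U - 1 = -1 + U)
H(C, O) = C + 2*O
(k(-3, p) + H(8, X))/(-15) = ((-1 - 18) + (8 + 2*1))/(-15) = (-19 + (8 + 2))*(-1/15) = (-19 + 10)*(-1/15) = -9*(-1/15) = ⅗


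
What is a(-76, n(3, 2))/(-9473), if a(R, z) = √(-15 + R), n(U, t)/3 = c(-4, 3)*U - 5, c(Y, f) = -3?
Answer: -I*√91/9473 ≈ -0.001007*I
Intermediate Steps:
n(U, t) = -15 - 9*U (n(U, t) = 3*(-3*U - 5) = 3*(-5 - 3*U) = -15 - 9*U)
a(-76, n(3, 2))/(-9473) = √(-15 - 76)/(-9473) = √(-91)*(-1/9473) = (I*√91)*(-1/9473) = -I*√91/9473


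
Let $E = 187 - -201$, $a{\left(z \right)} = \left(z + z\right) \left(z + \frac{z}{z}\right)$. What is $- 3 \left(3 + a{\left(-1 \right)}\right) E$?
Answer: $-3492$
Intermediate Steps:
$a{\left(z \right)} = 2 z \left(1 + z\right)$ ($a{\left(z \right)} = 2 z \left(z + 1\right) = 2 z \left(1 + z\right)$)
$E = 388$ ($E = 187 + 201 = 388$)
$- 3 \left(3 + a{\left(-1 \right)}\right) E = - 3 \left(3 + 2 \left(-1\right) \left(1 - 1\right)\right) 388 = - 3 \left(3 + 2 \left(-1\right) 0\right) 388 = - 3 \left(3 + 0\right) 388 = \left(-3\right) 3 \cdot 388 = \left(-9\right) 388 = -3492$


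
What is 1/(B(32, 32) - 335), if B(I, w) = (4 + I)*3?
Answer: -1/227 ≈ -0.0044053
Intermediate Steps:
B(I, w) = 12 + 3*I
1/(B(32, 32) - 335) = 1/((12 + 3*32) - 335) = 1/((12 + 96) - 335) = 1/(108 - 335) = 1/(-227) = -1/227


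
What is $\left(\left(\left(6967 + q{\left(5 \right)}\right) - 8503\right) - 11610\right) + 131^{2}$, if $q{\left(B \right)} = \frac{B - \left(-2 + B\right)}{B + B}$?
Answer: $\frac{20076}{5} \approx 4015.2$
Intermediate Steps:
$q{\left(B \right)} = \frac{1}{B}$ ($q{\left(B \right)} = \frac{B - \left(-2 + B\right)}{2 B} = 2 \frac{1}{2 B} = \frac{1}{B}$)
$\left(\left(\left(6967 + q{\left(5 \right)}\right) - 8503\right) - 11610\right) + 131^{2} = \left(\left(\left(6967 + \frac{1}{5}\right) - 8503\right) - 11610\right) + 131^{2} = \left(\left(\left(6967 + \frac{1}{5}\right) - 8503\right) - 11610\right) + 17161 = \left(\left(\frac{34836}{5} - 8503\right) - 11610\right) + 17161 = \left(- \frac{7679}{5} - 11610\right) + 17161 = - \frac{65729}{5} + 17161 = \frac{20076}{5}$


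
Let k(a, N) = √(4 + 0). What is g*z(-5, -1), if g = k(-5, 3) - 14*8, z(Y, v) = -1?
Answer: 110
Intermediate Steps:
k(a, N) = 2 (k(a, N) = √4 = 2)
g = -110 (g = 2 - 14*8 = 2 - 112 = -110)
g*z(-5, -1) = -110*(-1) = 110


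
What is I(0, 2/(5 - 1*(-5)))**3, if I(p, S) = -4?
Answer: -64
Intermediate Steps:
I(0, 2/(5 - 1*(-5)))**3 = (-4)**3 = -64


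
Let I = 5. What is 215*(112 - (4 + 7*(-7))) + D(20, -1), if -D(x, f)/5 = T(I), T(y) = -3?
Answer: 33770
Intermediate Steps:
D(x, f) = 15 (D(x, f) = -5*(-3) = 15)
215*(112 - (4 + 7*(-7))) + D(20, -1) = 215*(112 - (4 + 7*(-7))) + 15 = 215*(112 - (4 - 49)) + 15 = 215*(112 - 1*(-45)) + 15 = 215*(112 + 45) + 15 = 215*157 + 15 = 33755 + 15 = 33770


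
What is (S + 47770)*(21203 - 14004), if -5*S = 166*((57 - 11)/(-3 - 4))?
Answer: 12091339614/35 ≈ 3.4547e+8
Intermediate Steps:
S = 7636/35 (S = -166*(57 - 11)/(-3 - 4)/5 = -166*46/(-7)/5 = -166*46*(-⅐)/5 = -166*(-46)/(5*7) = -⅕*(-7636/7) = 7636/35 ≈ 218.17)
(S + 47770)*(21203 - 14004) = (7636/35 + 47770)*(21203 - 14004) = (1679586/35)*7199 = 12091339614/35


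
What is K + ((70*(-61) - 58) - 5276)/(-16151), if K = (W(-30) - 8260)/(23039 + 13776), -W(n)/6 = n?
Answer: 44614236/118919813 ≈ 0.37516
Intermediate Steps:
W(n) = -6*n
K = -1616/7363 (K = (-6*(-30) - 8260)/(23039 + 13776) = (180 - 8260)/36815 = -8080*1/36815 = -1616/7363 ≈ -0.21948)
K + ((70*(-61) - 58) - 5276)/(-16151) = -1616/7363 + ((70*(-61) - 58) - 5276)/(-16151) = -1616/7363 + ((-4270 - 58) - 5276)*(-1/16151) = -1616/7363 + (-4328 - 5276)*(-1/16151) = -1616/7363 - 9604*(-1/16151) = -1616/7363 + 9604/16151 = 44614236/118919813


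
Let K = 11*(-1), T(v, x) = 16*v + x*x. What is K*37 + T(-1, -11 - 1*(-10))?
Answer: -422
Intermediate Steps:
T(v, x) = x² + 16*v (T(v, x) = 16*v + x² = x² + 16*v)
K = -11
K*37 + T(-1, -11 - 1*(-10)) = -11*37 + ((-11 - 1*(-10))² + 16*(-1)) = -407 + ((-11 + 10)² - 16) = -407 + ((-1)² - 16) = -407 + (1 - 16) = -407 - 15 = -422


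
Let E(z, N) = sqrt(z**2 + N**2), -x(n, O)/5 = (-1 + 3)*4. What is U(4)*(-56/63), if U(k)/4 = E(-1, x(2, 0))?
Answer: -32*sqrt(1601)/9 ≈ -142.27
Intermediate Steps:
x(n, O) = -40 (x(n, O) = -5*(-1 + 3)*4 = -10*4 = -5*8 = -40)
E(z, N) = sqrt(N**2 + z**2)
U(k) = 4*sqrt(1601) (U(k) = 4*sqrt((-40)**2 + (-1)**2) = 4*sqrt(1600 + 1) = 4*sqrt(1601))
U(4)*(-56/63) = (4*sqrt(1601))*(-56/63) = (4*sqrt(1601))*(-56*1/63) = (4*sqrt(1601))*(-8/9) = -32*sqrt(1601)/9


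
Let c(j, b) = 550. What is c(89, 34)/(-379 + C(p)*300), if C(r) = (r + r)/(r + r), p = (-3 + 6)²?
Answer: -550/79 ≈ -6.9620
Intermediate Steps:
p = 9 (p = 3² = 9)
C(r) = 1 (C(r) = (2*r)/((2*r)) = (2*r)*(1/(2*r)) = 1)
c(89, 34)/(-379 + C(p)*300) = 550/(-379 + 1*300) = 550/(-379 + 300) = 550/(-79) = 550*(-1/79) = -550/79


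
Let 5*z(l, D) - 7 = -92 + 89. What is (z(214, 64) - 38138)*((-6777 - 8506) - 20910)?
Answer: 6901498398/5 ≈ 1.3803e+9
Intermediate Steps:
z(l, D) = ⅘ (z(l, D) = 7/5 + (-92 + 89)/5 = 7/5 + (⅕)*(-3) = 7/5 - ⅗ = ⅘)
(z(214, 64) - 38138)*((-6777 - 8506) - 20910) = (⅘ - 38138)*((-6777 - 8506) - 20910) = -190686*(-15283 - 20910)/5 = -190686/5*(-36193) = 6901498398/5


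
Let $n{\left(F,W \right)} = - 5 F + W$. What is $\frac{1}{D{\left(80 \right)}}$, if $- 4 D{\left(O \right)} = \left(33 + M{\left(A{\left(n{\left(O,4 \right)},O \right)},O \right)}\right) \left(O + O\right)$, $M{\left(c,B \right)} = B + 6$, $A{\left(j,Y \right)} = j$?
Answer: $- \frac{1}{4760} \approx -0.00021008$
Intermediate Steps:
$n{\left(F,W \right)} = W - 5 F$
$M{\left(c,B \right)} = 6 + B$
$D{\left(O \right)} = - \frac{O \left(39 + O\right)}{2}$ ($D{\left(O \right)} = - \frac{\left(33 + \left(6 + O\right)\right) \left(O + O\right)}{4} = - \frac{\left(39 + O\right) 2 O}{4} = - \frac{2 O \left(39 + O\right)}{4} = - \frac{O \left(39 + O\right)}{2}$)
$\frac{1}{D{\left(80 \right)}} = \frac{1}{\left(- \frac{1}{2}\right) 80 \left(39 + 80\right)} = \frac{1}{\left(- \frac{1}{2}\right) 80 \cdot 119} = \frac{1}{-4760} = - \frac{1}{4760}$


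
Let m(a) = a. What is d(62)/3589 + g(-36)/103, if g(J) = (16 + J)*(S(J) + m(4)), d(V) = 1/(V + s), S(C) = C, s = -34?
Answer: 64314983/10350676 ≈ 6.2136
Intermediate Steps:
d(V) = 1/(-34 + V) (d(V) = 1/(V - 34) = 1/(-34 + V))
g(J) = (4 + J)*(16 + J) (g(J) = (16 + J)*(J + 4) = (16 + J)*(4 + J) = (4 + J)*(16 + J))
d(62)/3589 + g(-36)/103 = 1/((-34 + 62)*3589) + (64 + (-36)² + 20*(-36))/103 = (1/3589)/28 + (64 + 1296 - 720)*(1/103) = (1/28)*(1/3589) + 640*(1/103) = 1/100492 + 640/103 = 64314983/10350676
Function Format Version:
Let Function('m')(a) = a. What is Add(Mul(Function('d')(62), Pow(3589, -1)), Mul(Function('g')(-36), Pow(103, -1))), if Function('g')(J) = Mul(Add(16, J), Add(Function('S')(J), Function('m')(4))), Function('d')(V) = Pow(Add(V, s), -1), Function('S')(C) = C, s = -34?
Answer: Rational(64314983, 10350676) ≈ 6.2136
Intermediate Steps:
Function('d')(V) = Pow(Add(-34, V), -1) (Function('d')(V) = Pow(Add(V, -34), -1) = Pow(Add(-34, V), -1))
Function('g')(J) = Mul(Add(4, J), Add(16, J)) (Function('g')(J) = Mul(Add(16, J), Add(J, 4)) = Mul(Add(16, J), Add(4, J)) = Mul(Add(4, J), Add(16, J)))
Add(Mul(Function('d')(62), Pow(3589, -1)), Mul(Function('g')(-36), Pow(103, -1))) = Add(Mul(Pow(Add(-34, 62), -1), Pow(3589, -1)), Mul(Add(64, Pow(-36, 2), Mul(20, -36)), Pow(103, -1))) = Add(Mul(Pow(28, -1), Rational(1, 3589)), Mul(Add(64, 1296, -720), Rational(1, 103))) = Add(Mul(Rational(1, 28), Rational(1, 3589)), Mul(640, Rational(1, 103))) = Add(Rational(1, 100492), Rational(640, 103)) = Rational(64314983, 10350676)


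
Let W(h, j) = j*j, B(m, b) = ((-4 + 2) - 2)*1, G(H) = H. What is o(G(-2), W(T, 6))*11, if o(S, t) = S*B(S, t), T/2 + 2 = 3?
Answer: 88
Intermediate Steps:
B(m, b) = -4 (B(m, b) = (-2 - 2)*1 = -4*1 = -4)
T = 2 (T = -4 + 2*3 = -4 + 6 = 2)
W(h, j) = j²
o(S, t) = -4*S (o(S, t) = S*(-4) = -4*S)
o(G(-2), W(T, 6))*11 = -4*(-2)*11 = 8*11 = 88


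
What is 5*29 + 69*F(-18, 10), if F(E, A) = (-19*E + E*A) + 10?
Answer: 12013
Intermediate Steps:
F(E, A) = 10 - 19*E + A*E (F(E, A) = (-19*E + A*E) + 10 = 10 - 19*E + A*E)
5*29 + 69*F(-18, 10) = 5*29 + 69*(10 - 19*(-18) + 10*(-18)) = 145 + 69*(10 + 342 - 180) = 145 + 69*172 = 145 + 11868 = 12013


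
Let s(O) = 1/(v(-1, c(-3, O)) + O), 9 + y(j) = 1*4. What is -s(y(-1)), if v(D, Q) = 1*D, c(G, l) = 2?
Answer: ⅙ ≈ 0.16667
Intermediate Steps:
v(D, Q) = D
y(j) = -5 (y(j) = -9 + 1*4 = -9 + 4 = -5)
s(O) = 1/(-1 + O)
-s(y(-1)) = -1/(-1 - 5) = -1/(-6) = -1*(-⅙) = ⅙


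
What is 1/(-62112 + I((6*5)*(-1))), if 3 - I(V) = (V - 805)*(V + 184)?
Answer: 1/66481 ≈ 1.5042e-5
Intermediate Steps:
I(V) = 3 - (-805 + V)*(184 + V) (I(V) = 3 - (V - 805)*(V + 184) = 3 - (-805 + V)*(184 + V))
1/(-62112 + I((6*5)*(-1))) = 1/(-62112 + (148123 - ((6*5)*(-1))² + 621*((6*5)*(-1)))) = 1/(-62112 + (148123 - (30*(-1))² + 621*(30*(-1)))) = 1/(-62112 + (148123 - 1*(-30)² + 621*(-30))) = 1/(-62112 + (148123 - 1*900 - 18630)) = 1/(-62112 + (148123 - 900 - 18630)) = 1/(-62112 + 128593) = 1/66481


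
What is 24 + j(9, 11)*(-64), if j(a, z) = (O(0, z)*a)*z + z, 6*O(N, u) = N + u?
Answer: -12296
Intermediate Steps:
O(N, u) = N/6 + u/6 (O(N, u) = (N + u)/6 = N/6 + u/6)
j(a, z) = z + a*z²/6 (j(a, z) = (((⅙)*0 + z/6)*a)*z + z = ((0 + z/6)*a)*z + z = ((z/6)*a)*z + z = (a*z/6)*z + z = a*z²/6 + z = z + a*z²/6)
24 + j(9, 11)*(-64) = 24 + ((⅙)*11*(6 + 9*11))*(-64) = 24 + ((⅙)*11*(6 + 99))*(-64) = 24 + ((⅙)*11*105)*(-64) = 24 + (385/2)*(-64) = 24 - 12320 = -12296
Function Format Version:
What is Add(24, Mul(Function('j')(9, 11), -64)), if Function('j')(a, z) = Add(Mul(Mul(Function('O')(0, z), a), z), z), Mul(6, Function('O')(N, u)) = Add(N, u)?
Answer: -12296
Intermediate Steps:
Function('O')(N, u) = Add(Mul(Rational(1, 6), N), Mul(Rational(1, 6), u)) (Function('O')(N, u) = Mul(Rational(1, 6), Add(N, u)) = Add(Mul(Rational(1, 6), N), Mul(Rational(1, 6), u)))
Function('j')(a, z) = Add(z, Mul(Rational(1, 6), a, Pow(z, 2))) (Function('j')(a, z) = Add(Mul(Mul(Add(Mul(Rational(1, 6), 0), Mul(Rational(1, 6), z)), a), z), z) = Add(Mul(Mul(Add(0, Mul(Rational(1, 6), z)), a), z), z) = Add(Mul(Mul(Mul(Rational(1, 6), z), a), z), z) = Add(Mul(Mul(Rational(1, 6), a, z), z), z) = Add(Mul(Rational(1, 6), a, Pow(z, 2)), z) = Add(z, Mul(Rational(1, 6), a, Pow(z, 2))))
Add(24, Mul(Function('j')(9, 11), -64)) = Add(24, Mul(Mul(Rational(1, 6), 11, Add(6, Mul(9, 11))), -64)) = Add(24, Mul(Mul(Rational(1, 6), 11, Add(6, 99)), -64)) = Add(24, Mul(Mul(Rational(1, 6), 11, 105), -64)) = Add(24, Mul(Rational(385, 2), -64)) = Add(24, -12320) = -12296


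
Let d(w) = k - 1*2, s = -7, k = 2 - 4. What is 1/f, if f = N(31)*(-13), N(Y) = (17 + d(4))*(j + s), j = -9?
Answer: 1/2704 ≈ 0.00036982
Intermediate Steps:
k = -2
d(w) = -4 (d(w) = -2 - 1*2 = -2 - 2 = -4)
N(Y) = -208 (N(Y) = (17 - 4)*(-9 - 7) = 13*(-16) = -208)
f = 2704 (f = -208*(-13) = 2704)
1/f = 1/2704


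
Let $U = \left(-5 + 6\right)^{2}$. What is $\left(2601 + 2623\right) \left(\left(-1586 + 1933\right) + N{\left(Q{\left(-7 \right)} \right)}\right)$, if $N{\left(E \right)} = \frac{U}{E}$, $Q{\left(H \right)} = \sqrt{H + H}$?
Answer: $1812728 - \frac{2612 i \sqrt{14}}{7} \approx 1.8127 \cdot 10^{6} - 1396.2 i$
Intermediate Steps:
$U = 1$ ($U = 1^{2} = 1$)
$Q{\left(H \right)} = \sqrt{2} \sqrt{H}$ ($Q{\left(H \right)} = \sqrt{2 H} = \sqrt{2} \sqrt{H}$)
$N{\left(E \right)} = \frac{1}{E}$ ($N{\left(E \right)} = 1 \frac{1}{E} = \frac{1}{E}$)
$\left(2601 + 2623\right) \left(\left(-1586 + 1933\right) + N{\left(Q{\left(-7 \right)} \right)}\right) = \left(2601 + 2623\right) \left(\left(-1586 + 1933\right) + \frac{1}{\sqrt{2} \sqrt{-7}}\right) = 5224 \left(347 + \frac{1}{\sqrt{2} i \sqrt{7}}\right) = 5224 \left(347 + \frac{1}{i \sqrt{14}}\right) = 5224 \left(347 - \frac{i \sqrt{14}}{14}\right) = 1812728 - \frac{2612 i \sqrt{14}}{7}$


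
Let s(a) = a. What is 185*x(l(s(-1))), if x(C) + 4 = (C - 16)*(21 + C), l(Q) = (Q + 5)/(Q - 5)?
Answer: -570910/9 ≈ -63434.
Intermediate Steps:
l(Q) = (5 + Q)/(-5 + Q)
x(C) = -4 + (-16 + C)*(21 + C) (x(C) = -4 + (C - 16)*(21 + C) = -4 + (-16 + C)*(21 + C))
185*x(l(s(-1))) = 185*(-340 + ((5 - 1)/(-5 - 1))² + 5*((5 - 1)/(-5 - 1))) = 185*(-340 + (4/(-6))² + 5*(4/(-6))) = 185*(-340 + (-⅙*4)² + 5*(-⅙*4)) = 185*(-340 + (-⅔)² + 5*(-⅔)) = 185*(-340 + 4/9 - 10/3) = 185*(-3086/9) = -570910/9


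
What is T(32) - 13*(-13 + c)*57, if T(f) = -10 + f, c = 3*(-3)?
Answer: 16324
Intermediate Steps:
c = -9
T(32) - 13*(-13 + c)*57 = (-10 + 32) - 13*(-13 - 9)*57 = 22 - 13*(-22)*57 = 22 + 286*57 = 22 + 16302 = 16324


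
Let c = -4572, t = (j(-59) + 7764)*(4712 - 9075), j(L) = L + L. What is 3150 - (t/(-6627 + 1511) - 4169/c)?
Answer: -19715336165/5847588 ≈ -3371.5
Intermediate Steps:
j(L) = 2*L
t = -33359498 (t = (2*(-59) + 7764)*(4712 - 9075) = (-118 + 7764)*(-4363) = 7646*(-4363) = -33359498)
3150 - (t/(-6627 + 1511) - 4169/c) = 3150 - (-33359498/(-6627 + 1511) - 4169/(-4572)) = 3150 - (-33359498/(-5116) - 4169*(-1/4572)) = 3150 - (-33359498*(-1/5116) + 4169/4572) = 3150 - (16679749/2558 + 4169/4572) = 3150 - 1*38135238365/5847588 = 3150 - 38135238365/5847588 = -19715336165/5847588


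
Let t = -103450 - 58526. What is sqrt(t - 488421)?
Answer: I*sqrt(650397) ≈ 806.47*I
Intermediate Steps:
t = -161976
sqrt(t - 488421) = sqrt(-161976 - 488421) = sqrt(-650397) = I*sqrt(650397)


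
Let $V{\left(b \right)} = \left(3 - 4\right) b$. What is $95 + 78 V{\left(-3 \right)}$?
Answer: $329$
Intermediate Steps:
$V{\left(b \right)} = - b$
$95 + 78 V{\left(-3 \right)} = 95 + 78 \left(\left(-1\right) \left(-3\right)\right) = 95 + 78 \cdot 3 = 95 + 234 = 329$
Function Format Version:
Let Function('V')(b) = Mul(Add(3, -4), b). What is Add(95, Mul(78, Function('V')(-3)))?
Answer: 329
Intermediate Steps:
Function('V')(b) = Mul(-1, b)
Add(95, Mul(78, Function('V')(-3))) = Add(95, Mul(78, Mul(-1, -3))) = Add(95, Mul(78, 3)) = Add(95, 234) = 329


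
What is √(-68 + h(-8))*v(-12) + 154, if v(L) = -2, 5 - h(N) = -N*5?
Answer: 154 - 2*I*√103 ≈ 154.0 - 20.298*I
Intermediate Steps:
h(N) = 5 + 5*N (h(N) = 5 - (-N)*5 = 5 - (-5)*N = 5 + 5*N)
√(-68 + h(-8))*v(-12) + 154 = √(-68 + (5 + 5*(-8)))*(-2) + 154 = √(-68 + (5 - 40))*(-2) + 154 = √(-68 - 35)*(-2) + 154 = √(-103)*(-2) + 154 = (I*√103)*(-2) + 154 = -2*I*√103 + 154 = 154 - 2*I*√103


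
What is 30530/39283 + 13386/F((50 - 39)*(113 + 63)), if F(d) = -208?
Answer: -259745999/4085432 ≈ -63.579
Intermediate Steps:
30530/39283 + 13386/F((50 - 39)*(113 + 63)) = 30530/39283 + 13386/(-208) = 30530*(1/39283) + 13386*(-1/208) = 30530/39283 - 6693/104 = -259745999/4085432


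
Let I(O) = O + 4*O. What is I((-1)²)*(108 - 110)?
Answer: -10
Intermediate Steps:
I(O) = 5*O
I((-1)²)*(108 - 110) = (5*(-1)²)*(108 - 110) = (5*1)*(-2) = 5*(-2) = -10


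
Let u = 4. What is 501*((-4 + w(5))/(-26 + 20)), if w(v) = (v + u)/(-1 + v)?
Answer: 1169/8 ≈ 146.13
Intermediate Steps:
w(v) = (4 + v)/(-1 + v) (w(v) = (v + 4)/(-1 + v) = (4 + v)/(-1 + v))
501*((-4 + w(5))/(-26 + 20)) = 501*((-4 + (4 + 5)/(-1 + 5))/(-26 + 20)) = 501*((-4 + 9/4)/(-6)) = 501*((-4 + (1/4)*9)*(-1/6)) = 501*((-4 + 9/4)*(-1/6)) = 501*(-7/4*(-1/6)) = 501*(7/24) = 1169/8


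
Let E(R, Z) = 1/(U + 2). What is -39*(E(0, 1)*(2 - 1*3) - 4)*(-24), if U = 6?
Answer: -3861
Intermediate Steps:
E(R, Z) = 1/8 (E(R, Z) = 1/(6 + 2) = 1/8)
-39*(E(0, 1)*(2 - 1*3) - 4)*(-24) = -39*((2 - 1*3)/8 - 4)*(-24) = -39*((2 - 3)/8 - 4)*(-24) = -39*((1/8)*(-1) - 4)*(-24) = -39*(-1/8 - 4)*(-24) = -39*(-33/8)*(-24) = (1287/8)*(-24) = -3861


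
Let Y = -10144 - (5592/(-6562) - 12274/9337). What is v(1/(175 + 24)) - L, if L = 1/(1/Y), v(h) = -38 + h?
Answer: 61596076891261/6096304703 ≈ 10104.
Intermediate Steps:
Y = -310691989122/30634697 (Y = -10144 - (5592*(-1/6562) - 12274*1/9337) = -10144 - (-2796/3281 - 12274/9337) = -10144 - 1*(-66377246/30634697) = -10144 + 66377246/30634697 = -310691989122/30634697 ≈ -10142.)
L = -310691989122/30634697 (L = 1/(1/(-310691989122/30634697)) = 1/(-30634697/310691989122) = -310691989122/30634697 ≈ -10142.)
v(1/(175 + 24)) - L = (-38 + 1/(175 + 24)) - 1*(-310691989122/30634697) = (-38 + 1/199) + 310691989122/30634697 = -7561/199 + 310691989122/30634697 = 61596076891261/6096304703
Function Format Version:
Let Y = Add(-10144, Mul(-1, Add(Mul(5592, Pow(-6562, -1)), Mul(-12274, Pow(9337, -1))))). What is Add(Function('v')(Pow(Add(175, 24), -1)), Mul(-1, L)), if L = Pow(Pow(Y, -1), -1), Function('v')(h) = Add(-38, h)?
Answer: Rational(61596076891261, 6096304703) ≈ 10104.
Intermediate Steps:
Y = Rational(-310691989122, 30634697) (Y = Add(-10144, Mul(-1, Add(Mul(5592, Rational(-1, 6562)), Mul(-12274, Rational(1, 9337))))) = Add(-10144, Mul(-1, Add(Rational(-2796, 3281), Rational(-12274, 9337)))) = Add(-10144, Mul(-1, Rational(-66377246, 30634697))) = Add(-10144, Rational(66377246, 30634697)) = Rational(-310691989122, 30634697) ≈ -10142.)
L = Rational(-310691989122, 30634697) (L = Pow(Pow(Rational(-310691989122, 30634697), -1), -1) = Pow(Rational(-30634697, 310691989122), -1) = Rational(-310691989122, 30634697) ≈ -10142.)
Add(Function('v')(Pow(Add(175, 24), -1)), Mul(-1, L)) = Add(Add(-38, Pow(Add(175, 24), -1)), Mul(-1, Rational(-310691989122, 30634697))) = Add(Add(-38, Pow(199, -1)), Rational(310691989122, 30634697)) = Add(Add(-38, Rational(1, 199)), Rational(310691989122, 30634697)) = Add(Rational(-7561, 199), Rational(310691989122, 30634697)) = Rational(61596076891261, 6096304703)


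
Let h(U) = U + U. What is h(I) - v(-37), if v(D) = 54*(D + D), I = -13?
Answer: 3970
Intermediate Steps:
h(U) = 2*U
v(D) = 108*D (v(D) = 54*(2*D) = 108*D)
h(I) - v(-37) = 2*(-13) - 108*(-37) = -26 - 1*(-3996) = -26 + 3996 = 3970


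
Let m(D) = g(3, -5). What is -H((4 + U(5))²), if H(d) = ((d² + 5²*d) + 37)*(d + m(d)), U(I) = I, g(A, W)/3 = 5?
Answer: -827808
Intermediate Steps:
g(A, W) = 15 (g(A, W) = 3*5 = 15)
m(D) = 15
H(d) = (15 + d)*(37 + d² + 25*d) (H(d) = ((d² + 5²*d) + 37)*(d + 15) = ((d² + 25*d) + 37)*(15 + d) = (37 + d² + 25*d)*(15 + d) = (15 + d)*(37 + d² + 25*d))
-H((4 + U(5))²) = -(555 + ((4 + 5)²)³ + 40*((4 + 5)²)² + 412*(4 + 5)²) = -(555 + (9²)³ + 40*(9²)² + 412*9²) = -(555 + 81³ + 40*81² + 412*81) = -(555 + 531441 + 40*6561 + 33372) = -(555 + 531441 + 262440 + 33372) = -1*827808 = -827808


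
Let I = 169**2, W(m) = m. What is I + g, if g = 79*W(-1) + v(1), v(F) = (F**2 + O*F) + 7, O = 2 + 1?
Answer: 28493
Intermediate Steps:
O = 3
v(F) = 7 + F**2 + 3*F (v(F) = (F**2 + 3*F) + 7 = 7 + F**2 + 3*F)
g = -68 (g = 79*(-1) + (7 + 1**2 + 3*1) = -79 + (7 + 1 + 3) = -79 + 11 = -68)
I = 28561
I + g = 28561 - 68 = 28493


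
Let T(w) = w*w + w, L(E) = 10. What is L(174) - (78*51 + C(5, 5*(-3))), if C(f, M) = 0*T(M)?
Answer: -3968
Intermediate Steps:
T(w) = w + w² (T(w) = w² + w = w + w²)
C(f, M) = 0 (C(f, M) = 0*(M*(1 + M)) = 0)
L(174) - (78*51 + C(5, 5*(-3))) = 10 - (78*51 + 0) = 10 - (3978 + 0) = 10 - 1*3978 = 10 - 3978 = -3968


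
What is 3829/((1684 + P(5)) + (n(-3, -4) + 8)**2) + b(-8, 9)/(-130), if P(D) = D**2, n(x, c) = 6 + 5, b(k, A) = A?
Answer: 23957/13455 ≈ 1.7805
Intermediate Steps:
n(x, c) = 11
3829/((1684 + P(5)) + (n(-3, -4) + 8)**2) + b(-8, 9)/(-130) = 3829/((1684 + 5**2) + (11 + 8)**2) + 9/(-130) = 3829/((1684 + 25) + 19**2) + 9*(-1/130) = 3829/(1709 + 361) - 9/130 = 3829/2070 - 9/130 = 23957/13455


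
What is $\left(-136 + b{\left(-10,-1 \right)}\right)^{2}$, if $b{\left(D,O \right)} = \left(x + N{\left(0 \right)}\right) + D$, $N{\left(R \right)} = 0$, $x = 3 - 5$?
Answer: $21904$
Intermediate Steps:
$x = -2$
$b{\left(D,O \right)} = -2 + D$ ($b{\left(D,O \right)} = \left(-2 + 0\right) + D = -2 + D$)
$\left(-136 + b{\left(-10,-1 \right)}\right)^{2} = \left(-136 - 12\right)^{2} = \left(-148\right)^{2} = 21904$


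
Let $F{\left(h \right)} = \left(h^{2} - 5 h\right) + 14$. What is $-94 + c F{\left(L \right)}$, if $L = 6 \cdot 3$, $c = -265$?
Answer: $-65814$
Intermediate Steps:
$L = 18$
$F{\left(h \right)} = 14 + h^{2} - 5 h$
$-94 + c F{\left(L \right)} = -94 - 265 \left(14 + 18^{2} - 90\right) = -94 - 265 \left(14 + 324 - 90\right) = -94 - 65720 = -65814$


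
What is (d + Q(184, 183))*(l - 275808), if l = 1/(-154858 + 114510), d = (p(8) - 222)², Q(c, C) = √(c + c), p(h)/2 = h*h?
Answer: -24582417317665/10087 - 11128301185*√23/10087 ≈ -2.4423e+9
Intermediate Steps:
p(h) = 2*h² (p(h) = 2*(h*h) = 2*h²)
Q(c, C) = √2*√c (Q(c, C) = √(2*c) = √2*√c)
d = 8836 (d = (2*8² - 222)² = (2*64 - 222)² = (128 - 222)² = (-94)² = 8836)
l = -1/40348 (l = 1/(-40348) = -1/40348 ≈ -2.4784e-5)
(d + Q(184, 183))*(l - 275808) = (8836 + √2*√184)*(-1/40348 - 275808) = (8836 + √2*(2*√46))*(-11128301185/40348) = (8836 + 4*√23)*(-11128301185/40348) = -24582417317665/10087 - 11128301185*√23/10087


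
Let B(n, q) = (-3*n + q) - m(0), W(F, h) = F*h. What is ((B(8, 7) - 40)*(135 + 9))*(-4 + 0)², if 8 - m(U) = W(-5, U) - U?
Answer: -149760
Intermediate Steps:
m(U) = 8 + 6*U (m(U) = 8 - (-5*U - U) = 8 - (-6)*U = 8 + 6*U)
B(n, q) = -8 + q - 3*n (B(n, q) = (-3*n + q) - (8 + 6*0) = (q - 3*n) - (8 + 0) = (q - 3*n) - 1*8 = (q - 3*n) - 8 = -8 + q - 3*n)
((B(8, 7) - 40)*(135 + 9))*(-4 + 0)² = (((-8 + 7 - 3*8) - 40)*(135 + 9))*(-4 + 0)² = (((-8 + 7 - 24) - 40)*144)*(-4)² = ((-25 - 40)*144)*16 = -65*144*16 = -9360*16 = -149760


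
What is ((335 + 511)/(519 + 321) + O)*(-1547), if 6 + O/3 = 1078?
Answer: -99534201/20 ≈ -4.9767e+6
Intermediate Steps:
O = 3216 (O = -18 + 3*1078 = -18 + 3234 = 3216)
((335 + 511)/(519 + 321) + O)*(-1547) = ((335 + 511)/(519 + 321) + 3216)*(-1547) = (846/840 + 3216)*(-1547) = (846*(1/840) + 3216)*(-1547) = (141/140 + 3216)*(-1547) = (450381/140)*(-1547) = -99534201/20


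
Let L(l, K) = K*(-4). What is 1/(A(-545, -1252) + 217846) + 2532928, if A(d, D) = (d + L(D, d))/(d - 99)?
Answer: 355347480772036/140291189 ≈ 2.5329e+6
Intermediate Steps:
L(l, K) = -4*K
A(d, D) = -3*d/(-99 + d) (A(d, D) = (d - 4*d)/(d - 99) = (-3*d)/(-99 + d) = -3*d/(-99 + d))
1/(A(-545, -1252) + 217846) + 2532928 = 1/(-3*(-545)/(-99 - 545) + 217846) + 2532928 = 1/(-3*(-545)/(-644) + 217846) + 2532928 = 1/(-3*(-545)*(-1/644) + 217846) + 2532928 = 1/(-1635/644 + 217846) + 2532928 = 1/(140291189/644) + 2532928 = 644/140291189 + 2532928 = 355347480772036/140291189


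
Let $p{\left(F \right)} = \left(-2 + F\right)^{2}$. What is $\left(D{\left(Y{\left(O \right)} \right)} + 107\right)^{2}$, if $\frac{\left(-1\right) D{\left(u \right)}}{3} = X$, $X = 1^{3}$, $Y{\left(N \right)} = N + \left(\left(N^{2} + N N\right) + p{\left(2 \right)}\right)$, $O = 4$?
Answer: $10816$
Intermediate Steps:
$Y{\left(N \right)} = N + 2 N^{2}$ ($Y{\left(N \right)} = N + \left(\left(N^{2} + N N\right) + \left(-2 + 2\right)^{2}\right) = N + \left(\left(N^{2} + N^{2}\right) + 0^{2}\right) = N + \left(2 N^{2} + 0\right) = N + 2 N^{2}$)
$X = 1$
$D{\left(u \right)} = -3$ ($D{\left(u \right)} = \left(-3\right) 1 = -3$)
$\left(D{\left(Y{\left(O \right)} \right)} + 107\right)^{2} = \left(-3 + 107\right)^{2} = 104^{2} = 10816$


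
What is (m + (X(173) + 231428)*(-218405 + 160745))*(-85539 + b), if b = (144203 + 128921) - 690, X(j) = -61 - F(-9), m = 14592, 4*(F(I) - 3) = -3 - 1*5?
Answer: -2493281899374360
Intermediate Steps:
F(I) = 1 (F(I) = 3 + (-3 - 1*5)/4 = 3 + (-3 - 5)/4 = 3 + (¼)*(-8) = 3 - 2 = 1)
X(j) = -62 (X(j) = -61 - 1*1 = -61 - 1 = -62)
b = 272434 (b = 273124 - 690 = 272434)
(m + (X(173) + 231428)*(-218405 + 160745))*(-85539 + b) = (14592 + (-62 + 231428)*(-218405 + 160745))*(-85539 + 272434) = (14592 + 231366*(-57660))*186895 = (14592 - 13340563560)*186895 = -13340548968*186895 = -2493281899374360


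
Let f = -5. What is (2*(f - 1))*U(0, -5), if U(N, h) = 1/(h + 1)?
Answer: 3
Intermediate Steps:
U(N, h) = 1/(1 + h)
(2*(f - 1))*U(0, -5) = (2*(-5 - 1))/(1 - 5) = (2*(-6))/(-4) = -12*(-¼) = 3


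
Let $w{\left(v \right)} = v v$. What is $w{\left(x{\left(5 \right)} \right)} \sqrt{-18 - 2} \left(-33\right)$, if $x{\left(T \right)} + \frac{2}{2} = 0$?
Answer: $- 66 i \sqrt{5} \approx - 147.58 i$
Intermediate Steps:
$x{\left(T \right)} = -1$ ($x{\left(T \right)} = -1 + 0 = -1$)
$w{\left(v \right)} = v^{2}$
$w{\left(x{\left(5 \right)} \right)} \sqrt{-18 - 2} \left(-33\right) = \left(-1\right)^{2} \sqrt{-18 - 2} \left(-33\right) = 1 \sqrt{-20} \left(-33\right) = 1 \cdot 2 i \sqrt{5} \left(-33\right) = 2 i \sqrt{5} \left(-33\right) = - 66 i \sqrt{5}$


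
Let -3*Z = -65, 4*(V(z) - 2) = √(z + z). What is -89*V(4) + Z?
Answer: -469/3 - 89*√2/2 ≈ -219.27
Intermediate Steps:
V(z) = 2 + √2*√z/4 (V(z) = 2 + √(z + z)/4 = 2 + √(2*z)/4 = 2 + (√2*√z)/4 = 2 + √2*√z/4)
Z = 65/3 (Z = -⅓*(-65) = 65/3 ≈ 21.667)
-89*V(4) + Z = -89*(2 + √2*√4/4) + 65/3 = -89*(2 + (¼)*√2*2) + 65/3 = -89*(2 + √2/2) + 65/3 = (-178 - 89*√2/2) + 65/3 = -469/3 - 89*√2/2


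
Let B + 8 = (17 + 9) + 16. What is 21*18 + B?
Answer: 412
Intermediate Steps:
B = 34 (B = -8 + ((17 + 9) + 16) = -8 + (26 + 16) = -8 + 42 = 34)
21*18 + B = 21*18 + 34 = 378 + 34 = 412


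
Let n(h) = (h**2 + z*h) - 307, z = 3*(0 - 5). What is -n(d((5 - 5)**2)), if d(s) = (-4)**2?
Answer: 291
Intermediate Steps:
z = -15 (z = 3*(-5) = -15)
d(s) = 16
n(h) = -307 + h**2 - 15*h (n(h) = (h**2 - 15*h) - 307 = -307 + h**2 - 15*h)
-n(d((5 - 5)**2)) = -(-307 + 16**2 - 15*16) = -(-307 + 256 - 240) = -1*(-291) = 291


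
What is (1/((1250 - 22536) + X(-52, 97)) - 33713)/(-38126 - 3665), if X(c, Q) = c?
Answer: 719367995/891736358 ≈ 0.80670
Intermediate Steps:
(1/((1250 - 22536) + X(-52, 97)) - 33713)/(-38126 - 3665) = (1/((1250 - 22536) - 52) - 33713)/(-38126 - 3665) = (1/(-21286 - 52) - 33713)/(-41791) = (1/(-21338) - 33713)*(-1/41791) = (-1/21338 - 33713)*(-1/41791) = -719367995/21338*(-1/41791) = 719367995/891736358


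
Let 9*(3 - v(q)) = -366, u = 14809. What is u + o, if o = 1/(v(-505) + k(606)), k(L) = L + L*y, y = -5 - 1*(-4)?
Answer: 1939982/131 ≈ 14809.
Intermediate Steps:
y = -1 (y = -5 + 4 = -1)
v(q) = 131/3 (v(q) = 3 - ⅑*(-366) = 3 + 122/3 = 131/3)
k(L) = 0 (k(L) = L + L*(-1) = L - L = 0)
o = 3/131 (o = 1/(131/3 + 0) = 1/(131/3) = 3/131 ≈ 0.022901)
u + o = 14809 + 3/131 = 1939982/131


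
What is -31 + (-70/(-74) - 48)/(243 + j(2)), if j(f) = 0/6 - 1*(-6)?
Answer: -287344/9213 ≈ -31.189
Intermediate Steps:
j(f) = 6 (j(f) = 0*(⅙) + 6 = 0 + 6 = 6)
-31 + (-70/(-74) - 48)/(243 + j(2)) = -31 + (-70/(-74) - 48)/(243 + 6) = -31 + (-70*(-1/74) - 48)/249 = -31 + (35/37 - 48)*(1/249) = -31 - 1741/37*1/249 = -31 - 1741/9213 = -287344/9213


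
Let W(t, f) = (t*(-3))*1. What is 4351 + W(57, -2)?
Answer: 4180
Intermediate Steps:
W(t, f) = -3*t (W(t, f) = -3*t*1 = -3*t)
4351 + W(57, -2) = 4351 - 3*57 = 4351 - 171 = 4180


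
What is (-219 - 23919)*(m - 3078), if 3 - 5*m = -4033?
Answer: 274062852/5 ≈ 5.4813e+7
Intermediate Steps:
m = 4036/5 (m = ⅗ - ⅕*(-4033) = ⅗ + 4033/5 = 4036/5 ≈ 807.20)
(-219 - 23919)*(m - 3078) = (-219 - 23919)*(4036/5 - 3078) = -24138*(-11354/5) = 274062852/5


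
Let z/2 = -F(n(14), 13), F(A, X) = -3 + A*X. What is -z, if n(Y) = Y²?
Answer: 5090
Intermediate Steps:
z = -5090 (z = 2*(-(-3 + 14²*13)) = 2*(-(-3 + 196*13)) = 2*(-(-3 + 2548)) = 2*(-1*2545) = 2*(-2545) = -5090)
-z = -1*(-5090) = 5090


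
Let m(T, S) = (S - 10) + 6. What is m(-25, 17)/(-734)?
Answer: -13/734 ≈ -0.017711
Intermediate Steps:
m(T, S) = -4 + S (m(T, S) = (-10 + S) + 6 = -4 + S)
m(-25, 17)/(-734) = (-4 + 17)/(-734) = 13*(-1/734) = -13/734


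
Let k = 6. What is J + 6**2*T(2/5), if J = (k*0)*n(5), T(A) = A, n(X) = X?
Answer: 72/5 ≈ 14.400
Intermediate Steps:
J = 0 (J = (6*0)*5 = 0*5 = 0)
J + 6**2*T(2/5) = 0 + 6**2*(2/5) = 0 + 36*(2*(1/5)) = 0 + 36*(2/5) = 0 + 72/5 = 72/5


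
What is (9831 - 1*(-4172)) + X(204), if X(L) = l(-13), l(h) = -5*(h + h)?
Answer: 14133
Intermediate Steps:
l(h) = -10*h
X(L) = 130 (X(L) = -10*(-13) = 130)
(9831 - 1*(-4172)) + X(204) = (9831 - 1*(-4172)) + 130 = (9831 + 4172) + 130 = 14003 + 130 = 14133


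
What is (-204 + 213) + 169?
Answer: 178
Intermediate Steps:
(-204 + 213) + 169 = 9 + 169 = 178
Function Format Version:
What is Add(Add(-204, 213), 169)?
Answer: 178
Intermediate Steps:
Add(Add(-204, 213), 169) = Add(9, 169) = 178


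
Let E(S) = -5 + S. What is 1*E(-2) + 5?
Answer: -2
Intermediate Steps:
1*E(-2) + 5 = 1*(-5 - 2) + 5 = 1*(-7) + 5 = -7 + 5 = -2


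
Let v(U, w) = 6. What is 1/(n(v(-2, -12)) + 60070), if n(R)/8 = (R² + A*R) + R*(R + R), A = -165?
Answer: 1/53014 ≈ 1.8863e-5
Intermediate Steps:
n(R) = -1320*R + 24*R² (n(R) = 8*((R² - 165*R) + R*(R + R)) = 8*((R² - 165*R) + R*(2*R)) = 8*((R² - 165*R) + 2*R²) = 8*(-165*R + 3*R²) = -1320*R + 24*R²)
1/(n(v(-2, -12)) + 60070) = 1/(24*6*(-55 + 6) + 60070) = 1/(24*6*(-49) + 60070) = 1/(-7056 + 60070) = 1/53014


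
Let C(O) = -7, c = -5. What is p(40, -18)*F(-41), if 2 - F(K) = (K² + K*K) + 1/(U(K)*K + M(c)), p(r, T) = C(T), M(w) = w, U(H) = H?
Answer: 39419527/1676 ≈ 23520.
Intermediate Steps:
p(r, T) = -7
F(K) = 2 - 1/(-5 + K²) - 2*K² (F(K) = 2 - ((K² + K*K) + 1/(K*K - 5)) = 2 - ((K² + K²) + 1/(K² - 5)) = 2 - (2*K² + 1/(-5 + K²)) = 2 - (1/(-5 + K²) + 2*K²) = 2 + (-1/(-5 + K²) - 2*K²) = 2 - 1/(-5 + K²) - 2*K²)
p(40, -18)*F(-41) = -7*(-11 - 2*(-41)⁴ + 12*(-41)²)/(-5 + (-41)²) = -7*(-11 - 2*2825761 + 12*1681)/(-5 + 1681) = -7*(-11 - 5651522 + 20172)/1676 = -7*(-5631361)/1676 = -7*(-5631361/1676) = 39419527/1676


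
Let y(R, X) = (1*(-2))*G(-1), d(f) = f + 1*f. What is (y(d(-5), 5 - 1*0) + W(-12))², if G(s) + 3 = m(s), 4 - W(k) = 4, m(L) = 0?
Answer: 36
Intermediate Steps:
W(k) = 0 (W(k) = 4 - 1*4 = 4 - 4 = 0)
G(s) = -3 (G(s) = -3 + 0 = -3)
d(f) = 2*f (d(f) = f + f = 2*f)
y(R, X) = 6 (y(R, X) = (1*(-2))*(-3) = -2*(-3) = 6)
(y(d(-5), 5 - 1*0) + W(-12))² = (6 + 0)² = 6² = 36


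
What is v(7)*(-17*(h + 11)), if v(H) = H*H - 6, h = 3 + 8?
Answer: -16082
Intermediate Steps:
h = 11
v(H) = -6 + H² (v(H) = H² - 6 = -6 + H²)
v(7)*(-17*(h + 11)) = (-6 + 7²)*(-17*(11 + 11)) = (-6 + 49)*(-17*22) = 43*(-374) = -16082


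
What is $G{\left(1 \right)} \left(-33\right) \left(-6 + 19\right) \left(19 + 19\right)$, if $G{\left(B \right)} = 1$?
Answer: $-16302$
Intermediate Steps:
$G{\left(1 \right)} \left(-33\right) \left(-6 + 19\right) \left(19 + 19\right) = 1 \left(-33\right) \left(-6 + 19\right) \left(19 + 19\right) = - 33 \cdot 13 \cdot 38 = \left(-33\right) 494 = -16302$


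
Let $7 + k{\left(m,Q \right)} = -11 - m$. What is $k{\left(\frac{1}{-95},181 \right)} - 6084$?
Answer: $- \frac{579689}{95} \approx -6102.0$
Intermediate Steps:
$k{\left(m,Q \right)} = -18 - m$ ($k{\left(m,Q \right)} = -7 - \left(11 + m\right) = -18 - m$)
$k{\left(\frac{1}{-95},181 \right)} - 6084 = \left(-18 - \frac{1}{-95}\right) - 6084 = \left(-18 - - \frac{1}{95}\right) - 6084 = \left(-18 + \frac{1}{95}\right) - 6084 = - \frac{1709}{95} - 6084 = - \frac{579689}{95}$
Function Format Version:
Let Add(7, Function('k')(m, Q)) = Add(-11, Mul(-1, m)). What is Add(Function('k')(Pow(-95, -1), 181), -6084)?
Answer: Rational(-579689, 95) ≈ -6102.0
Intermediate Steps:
Function('k')(m, Q) = Add(-18, Mul(-1, m)) (Function('k')(m, Q) = Add(-7, Add(-11, Mul(-1, m))) = Add(-18, Mul(-1, m)))
Add(Function('k')(Pow(-95, -1), 181), -6084) = Add(Add(-18, Mul(-1, Pow(-95, -1))), -6084) = Add(Add(-18, Mul(-1, Rational(-1, 95))), -6084) = Add(Add(-18, Rational(1, 95)), -6084) = Add(Rational(-1709, 95), -6084) = Rational(-579689, 95)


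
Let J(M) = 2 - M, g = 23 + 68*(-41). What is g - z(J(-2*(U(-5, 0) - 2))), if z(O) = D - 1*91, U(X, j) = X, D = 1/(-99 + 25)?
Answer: -197875/74 ≈ -2674.0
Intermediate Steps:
g = -2765 (g = 23 - 2788 = -2765)
D = -1/74 (D = 1/(-74) = -1/74 ≈ -0.013514)
z(O) = -6735/74 (z(O) = -1/74 - 1*91 = -1/74 - 91 = -6735/74)
g - z(J(-2*(U(-5, 0) - 2))) = -2765 - 1*(-6735/74) = -2765 + 6735/74 = -197875/74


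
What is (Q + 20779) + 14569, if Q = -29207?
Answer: 6141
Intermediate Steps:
(Q + 20779) + 14569 = (-29207 + 20779) + 14569 = -8428 + 14569 = 6141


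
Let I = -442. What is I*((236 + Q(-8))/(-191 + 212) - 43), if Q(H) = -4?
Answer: 296582/21 ≈ 14123.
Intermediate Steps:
I*((236 + Q(-8))/(-191 + 212) - 43) = -442*((236 - 4)/(-191 + 212) - 43) = -442*(232/21 - 43) = -442*(-671/21) = 296582/21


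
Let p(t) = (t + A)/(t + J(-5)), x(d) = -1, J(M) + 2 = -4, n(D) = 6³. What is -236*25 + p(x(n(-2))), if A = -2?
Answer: -41297/7 ≈ -5899.6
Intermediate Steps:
n(D) = 216
J(M) = -6 (J(M) = -2 - 4 = -6)
p(t) = (-2 + t)/(-6 + t) (p(t) = (t - 2)/(t - 6) = (-2 + t)/(-6 + t))
-236*25 + p(x(n(-2))) = -236*25 + (-2 - 1)/(-6 - 1) = -5900 - 3/(-7) = -5900 - ⅐*(-3) = -5900 + 3/7 = -41297/7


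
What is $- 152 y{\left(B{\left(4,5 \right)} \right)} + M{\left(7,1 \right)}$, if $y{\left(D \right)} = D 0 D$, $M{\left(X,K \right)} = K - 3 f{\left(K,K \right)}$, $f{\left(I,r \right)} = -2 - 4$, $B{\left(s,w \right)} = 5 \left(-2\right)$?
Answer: $19$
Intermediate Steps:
$B{\left(s,w \right)} = -10$
$f{\left(I,r \right)} = -6$
$M{\left(X,K \right)} = 18 + K$ ($M{\left(X,K \right)} = K - -18 = K + 18 = 18 + K$)
$y{\left(D \right)} = 0$ ($y{\left(D \right)} = 0 D = 0$)
$- 152 y{\left(B{\left(4,5 \right)} \right)} + M{\left(7,1 \right)} = \left(-152\right) 0 + \left(18 + 1\right) = 0 + 19 = 19$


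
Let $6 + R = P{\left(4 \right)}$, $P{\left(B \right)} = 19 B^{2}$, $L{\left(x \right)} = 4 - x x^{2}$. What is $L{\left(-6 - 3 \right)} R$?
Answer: $218434$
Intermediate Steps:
$L{\left(x \right)} = 4 - x^{3}$
$R = 298$ ($R = -6 + 19 \cdot 4^{2} = -6 + 19 \cdot 16 = -6 + 304 = 298$)
$L{\left(-6 - 3 \right)} R = \left(4 - \left(-6 - 3\right)^{3}\right) 298 = \left(4 - \left(-9\right)^{3}\right) 298 = \left(4 - -729\right) 298 = \left(4 + 729\right) 298 = 733 \cdot 298 = 218434$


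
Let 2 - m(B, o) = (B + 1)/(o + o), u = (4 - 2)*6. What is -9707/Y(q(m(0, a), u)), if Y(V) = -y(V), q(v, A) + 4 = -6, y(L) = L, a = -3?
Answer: -9707/10 ≈ -970.70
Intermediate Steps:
u = 12 (u = 2*6 = 12)
m(B, o) = 2 - (1 + B)/(2*o) (m(B, o) = 2 - (B + 1)/(o + o) = 2 - (1 + B)/(2*o))
q(v, A) = -10 (q(v, A) = -4 - 6 = -10)
Y(V) = -V
-9707/Y(q(m(0, a), u)) = -9707/((-1*(-10))) = -9707/10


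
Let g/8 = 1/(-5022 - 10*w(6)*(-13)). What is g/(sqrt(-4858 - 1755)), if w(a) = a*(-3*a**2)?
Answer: 4*I*sqrt(6613)/295144803 ≈ 1.1021e-6*I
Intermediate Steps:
w(a) = -3*a**3
g = -4/44631 (g = 8/(-5022 - (-30)*6**3*(-13)) = 8/(-5022 - (-30)*216*(-13)) = 8/(-5022 - 10*(-648)*(-13)) = 8/(-5022 + 6480*(-13)) = 8/(-5022 - 84240) = 8/(-89262) = 8*(-1/89262) = -4/44631 ≈ -8.9624e-5)
g/(sqrt(-4858 - 1755)) = -4/(44631*sqrt(-4858 - 1755)) = -4*(-I*sqrt(6613)/6613)/44631 = -(-4)*I*sqrt(6613)/295144803 = 4*I*sqrt(6613)/295144803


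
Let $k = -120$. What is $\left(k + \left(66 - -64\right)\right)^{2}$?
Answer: $100$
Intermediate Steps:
$\left(k + \left(66 - -64\right)\right)^{2} = \left(-120 + \left(66 - -64\right)\right)^{2} = \left(-120 + \left(66 + 64\right)\right)^{2} = \left(-120 + 130\right)^{2} = 10^{2} = 100$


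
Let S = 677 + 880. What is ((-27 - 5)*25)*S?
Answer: -1245600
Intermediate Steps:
S = 1557
((-27 - 5)*25)*S = ((-27 - 5)*25)*1557 = -32*25*1557 = -800*1557 = -1245600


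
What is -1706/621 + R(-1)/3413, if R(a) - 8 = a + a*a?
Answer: -5817610/2119473 ≈ -2.7448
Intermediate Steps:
R(a) = 8 + a + a² (R(a) = 8 + (a + a*a) = 8 + (a + a²) = 8 + a + a²)
-1706/621 + R(-1)/3413 = -1706/621 + (8 - 1 + (-1)²)/3413 = -1706*1/621 + (8 - 1 + 1)*(1/3413) = -1706/621 + 8*(1/3413) = -1706/621 + 8/3413 = -5817610/2119473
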